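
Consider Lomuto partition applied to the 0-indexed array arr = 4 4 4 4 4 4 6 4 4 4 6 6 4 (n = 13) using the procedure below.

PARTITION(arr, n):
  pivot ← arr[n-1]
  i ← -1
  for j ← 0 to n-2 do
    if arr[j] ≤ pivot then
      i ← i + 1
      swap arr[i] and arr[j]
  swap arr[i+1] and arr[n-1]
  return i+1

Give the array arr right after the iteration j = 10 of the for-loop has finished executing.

pivot=4, i=-1
j=0: 4≤4, i=0, swap(0,0) ⇒ 4 4 4 4 4 4 6 4 4 4 6 6 4
j=1: 4≤4, i=1, swap(1,1) ⇒ 4 4 4 4 4 4 6 4 4 4 6 6 4
j=2: 4≤4, i=2, swap(2,2) ⇒ 4 4 4 4 4 4 6 4 4 4 6 6 4
j=3: 4≤4, i=3, swap(3,3) ⇒ 4 4 4 4 4 4 6 4 4 4 6 6 4
j=4: 4≤4, i=4, swap(4,4) ⇒ 4 4 4 4 4 4 6 4 4 4 6 6 4
j=5: 4≤4, i=5, swap(5,5) ⇒ 4 4 4 4 4 4 6 4 4 4 6 6 4
j=6: 6>4, skip
j=7: 4≤4, i=6, swap(6,7) ⇒ 4 4 4 4 4 4 4 6 4 4 6 6 4
j=8: 4≤4, i=7, swap(7,8) ⇒ 4 4 4 4 4 4 4 4 6 4 6 6 4
j=9: 4≤4, i=8, swap(8,9) ⇒ 4 4 4 4 4 4 4 4 4 6 6 6 4
j=10: 6>4, skip
(after j=10) arr = 4 4 4 4 4 4 4 4 4 6 6 6 4

4 4 4 4 4 4 4 4 4 6 6 6 4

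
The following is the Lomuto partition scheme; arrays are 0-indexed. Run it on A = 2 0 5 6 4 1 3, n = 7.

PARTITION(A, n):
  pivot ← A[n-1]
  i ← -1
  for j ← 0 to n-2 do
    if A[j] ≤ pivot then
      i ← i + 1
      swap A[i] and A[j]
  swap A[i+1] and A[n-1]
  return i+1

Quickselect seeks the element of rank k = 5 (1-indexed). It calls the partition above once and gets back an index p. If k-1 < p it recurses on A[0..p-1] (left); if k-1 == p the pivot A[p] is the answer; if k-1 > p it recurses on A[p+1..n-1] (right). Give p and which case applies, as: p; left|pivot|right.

3; right

pivot = A[6] = 3; i = -1
j=0: A[0]=2 ≤ 3 → i=0, swap A[0],A[0] (no change) → 2 0 5 6 4 1 3
j=1: A[1]=0 ≤ 3 → i=1, swap A[1],A[1] (no change) → 2 0 5 6 4 1 3
j=2: A[2]=5 > 3 → no swap
j=3: A[3]=6 > 3 → no swap
j=4: A[4]=4 > 3 → no swap
j=5: A[5]=1 ≤ 3 → i=2, swap A[2],A[5] → 2 0 1 6 4 5 3
final swap A[3],A[6] → 2 0 1 3 4 5 6; return 3
p = 3; k-1 = 4 > 3 ⇒ right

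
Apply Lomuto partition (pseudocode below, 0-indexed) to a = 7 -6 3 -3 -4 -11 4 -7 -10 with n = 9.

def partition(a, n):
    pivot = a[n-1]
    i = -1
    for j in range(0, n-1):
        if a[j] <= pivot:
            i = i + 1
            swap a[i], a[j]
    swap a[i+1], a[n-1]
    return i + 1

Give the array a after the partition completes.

pivot=-10, i=-1
j=0: 7>-10, skip
j=1: -6>-10, skip
j=2: 3>-10, skip
j=3: -3>-10, skip
j=4: -4>-10, skip
j=5: -11≤-10, i=0, swap(0,5) ⇒ -11 -6 3 -3 -4 7 4 -7 -10
j=6: 4>-10, skip
j=7: -7>-10, skip
swap(1,8) ⇒ -11 -10 3 -3 -4 7 4 -7 -6; return 1

-11 -10 3 -3 -4 7 4 -7 -6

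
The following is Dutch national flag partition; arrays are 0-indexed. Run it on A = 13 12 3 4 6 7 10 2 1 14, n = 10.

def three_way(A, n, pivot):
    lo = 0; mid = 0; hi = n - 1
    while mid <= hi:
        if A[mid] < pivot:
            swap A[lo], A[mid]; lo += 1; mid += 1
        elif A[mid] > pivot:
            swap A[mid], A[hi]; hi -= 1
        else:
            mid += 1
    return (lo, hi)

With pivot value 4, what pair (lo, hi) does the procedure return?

(3, 3)

lo=0 mid=0 hi=9
13>4: swap(0,9), hi=8 ⇒ 14 12 3 4 6 7 10 2 1 13
14>4: swap(0,8), hi=7 ⇒ 1 12 3 4 6 7 10 2 14 13
1<4: swap(0,0), lo=1 mid=1 ⇒ 1 12 3 4 6 7 10 2 14 13
12>4: swap(1,7), hi=6 ⇒ 1 2 3 4 6 7 10 12 14 13
2<4: swap(1,1), lo=2 mid=2 ⇒ 1 2 3 4 6 7 10 12 14 13
3<4: swap(2,2), lo=3 mid=3 ⇒ 1 2 3 4 6 7 10 12 14 13
4=4: mid=4
6>4: swap(4,6), hi=5 ⇒ 1 2 3 4 10 7 6 12 14 13
10>4: swap(4,5), hi=4 ⇒ 1 2 3 4 7 10 6 12 14 13
7>4: swap(4,4), hi=3 ⇒ 1 2 3 4 7 10 6 12 14 13
done. lo=3 hi=3; A=1 2 3 4 7 10 6 12 14 13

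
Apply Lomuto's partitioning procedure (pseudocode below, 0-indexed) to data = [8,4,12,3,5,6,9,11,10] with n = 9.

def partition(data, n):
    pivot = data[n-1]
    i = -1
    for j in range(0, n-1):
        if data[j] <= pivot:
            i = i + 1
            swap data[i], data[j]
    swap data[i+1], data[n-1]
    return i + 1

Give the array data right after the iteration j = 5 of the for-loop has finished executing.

pivot=10, i=-1
j=0: 8≤10, i=0, swap(0,0) ⇒ [8,4,12,3,5,6,9,11,10]
j=1: 4≤10, i=1, swap(1,1) ⇒ [8,4,12,3,5,6,9,11,10]
j=2: 12>10, skip
j=3: 3≤10, i=2, swap(2,3) ⇒ [8,4,3,12,5,6,9,11,10]
j=4: 5≤10, i=3, swap(3,4) ⇒ [8,4,3,5,12,6,9,11,10]
j=5: 6≤10, i=4, swap(4,5) ⇒ [8,4,3,5,6,12,9,11,10]
(after j=5) data = [8,4,3,5,6,12,9,11,10]

[8,4,3,5,6,12,9,11,10]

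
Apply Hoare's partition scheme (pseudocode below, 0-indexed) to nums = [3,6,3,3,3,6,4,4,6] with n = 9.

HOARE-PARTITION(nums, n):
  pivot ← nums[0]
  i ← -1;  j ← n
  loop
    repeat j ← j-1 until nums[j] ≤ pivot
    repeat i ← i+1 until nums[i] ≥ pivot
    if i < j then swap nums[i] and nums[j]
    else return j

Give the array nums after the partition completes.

[3,3,3,6,3,6,4,4,6]

pivot = nums[0] = 3; i = -1, j = 9
j→4 (nums[4]=3≤3), i→0 (nums[0]=3≥3); i<j, swap → [3,6,3,3,3,6,4,4,6]
j→3 (nums[3]=3≤3), i→1 (nums[1]=6≥3); i<j, swap → [3,3,3,6,3,6,4,4,6]
j→2, i→2; i≥j, return j=2. nums = [3,3,3,6,3,6,4,4,6]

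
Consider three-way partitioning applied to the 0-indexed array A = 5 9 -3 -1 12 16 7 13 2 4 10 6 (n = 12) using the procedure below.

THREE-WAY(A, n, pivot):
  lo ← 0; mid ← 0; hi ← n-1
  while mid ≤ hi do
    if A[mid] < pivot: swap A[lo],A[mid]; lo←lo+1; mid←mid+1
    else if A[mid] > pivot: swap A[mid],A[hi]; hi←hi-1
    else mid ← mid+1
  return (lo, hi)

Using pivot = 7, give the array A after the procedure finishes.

pivot = 7; lo=0, mid=0, hi=11
A[mid]=5<7: swap A[0],A[0]; lo=1,mid=1 → 5 9 -3 -1 12 16 7 13 2 4 10 6
A[mid]=9>7: swap A[1],A[11]; hi=10 → 5 6 -3 -1 12 16 7 13 2 4 10 9
A[mid]=6<7: swap A[1],A[1]; lo=2,mid=2 → 5 6 -3 -1 12 16 7 13 2 4 10 9
A[mid]=-3<7: swap A[2],A[2]; lo=3,mid=3 → 5 6 -3 -1 12 16 7 13 2 4 10 9
A[mid]=-1<7: swap A[3],A[3]; lo=4,mid=4 → 5 6 -3 -1 12 16 7 13 2 4 10 9
A[mid]=12>7: swap A[4],A[10]; hi=9 → 5 6 -3 -1 10 16 7 13 2 4 12 9
A[mid]=10>7: swap A[4],A[9]; hi=8 → 5 6 -3 -1 4 16 7 13 2 10 12 9
A[mid]=4<7: swap A[4],A[4]; lo=5,mid=5 → 5 6 -3 -1 4 16 7 13 2 10 12 9
A[mid]=16>7: swap A[5],A[8]; hi=7 → 5 6 -3 -1 4 2 7 13 16 10 12 9
A[mid]=2<7: swap A[5],A[5]; lo=6,mid=6 → 5 6 -3 -1 4 2 7 13 16 10 12 9
A[mid]=7=7: mid=7
A[mid]=13>7: swap A[7],A[7]; hi=6 → 5 6 -3 -1 4 2 7 13 16 10 12 9
end: lo=6, hi=6; A = 5 6 -3 -1 4 2 7 13 16 10 12 9

5 6 -3 -1 4 2 7 13 16 10 12 9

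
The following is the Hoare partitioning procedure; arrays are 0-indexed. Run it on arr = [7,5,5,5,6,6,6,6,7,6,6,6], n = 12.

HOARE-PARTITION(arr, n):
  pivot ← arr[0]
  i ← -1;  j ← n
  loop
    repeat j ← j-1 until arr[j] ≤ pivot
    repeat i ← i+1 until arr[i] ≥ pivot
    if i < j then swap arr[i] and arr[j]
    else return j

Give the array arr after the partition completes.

pivot=7
j stops at 11 (6), i stops at 0 (7); swap ⇒ [6,5,5,5,6,6,6,6,7,6,6,7]
j stops at 10 (6), i stops at 8 (7); swap ⇒ [6,5,5,5,6,6,6,6,6,6,7,7]
j stops at 9, i stops at 10; i≥j ⇒ return 9. arr=[6,5,5,5,6,6,6,6,6,6,7,7]

[6,5,5,5,6,6,6,6,6,6,7,7]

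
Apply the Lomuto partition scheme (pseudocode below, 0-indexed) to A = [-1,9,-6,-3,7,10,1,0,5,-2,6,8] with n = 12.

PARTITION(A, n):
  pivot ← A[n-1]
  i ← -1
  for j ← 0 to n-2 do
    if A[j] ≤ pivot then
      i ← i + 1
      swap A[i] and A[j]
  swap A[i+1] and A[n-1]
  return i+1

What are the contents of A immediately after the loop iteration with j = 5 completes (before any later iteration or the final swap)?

pivot=8, i=-1
j=0: -1≤8, i=0, swap(0,0) ⇒ [-1,9,-6,-3,7,10,1,0,5,-2,6,8]
j=1: 9>8, skip
j=2: -6≤8, i=1, swap(1,2) ⇒ [-1,-6,9,-3,7,10,1,0,5,-2,6,8]
j=3: -3≤8, i=2, swap(2,3) ⇒ [-1,-6,-3,9,7,10,1,0,5,-2,6,8]
j=4: 7≤8, i=3, swap(3,4) ⇒ [-1,-6,-3,7,9,10,1,0,5,-2,6,8]
j=5: 10>8, skip
(after j=5) A = [-1,-6,-3,7,9,10,1,0,5,-2,6,8]

[-1,-6,-3,7,9,10,1,0,5,-2,6,8]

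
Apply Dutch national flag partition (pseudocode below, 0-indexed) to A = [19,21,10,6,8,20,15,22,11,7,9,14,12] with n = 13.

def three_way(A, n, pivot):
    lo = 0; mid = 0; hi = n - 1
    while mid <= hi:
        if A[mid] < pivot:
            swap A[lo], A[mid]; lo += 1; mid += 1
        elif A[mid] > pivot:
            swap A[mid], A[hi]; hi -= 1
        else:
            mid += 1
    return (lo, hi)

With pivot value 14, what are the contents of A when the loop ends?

pivot = 14; lo=0, mid=0, hi=12
A[mid]=19>14: swap A[0],A[12]; hi=11 → [12,21,10,6,8,20,15,22,11,7,9,14,19]
A[mid]=12<14: swap A[0],A[0]; lo=1,mid=1 → [12,21,10,6,8,20,15,22,11,7,9,14,19]
A[mid]=21>14: swap A[1],A[11]; hi=10 → [12,14,10,6,8,20,15,22,11,7,9,21,19]
A[mid]=14=14: mid=2
A[mid]=10<14: swap A[1],A[2]; lo=2,mid=3 → [12,10,14,6,8,20,15,22,11,7,9,21,19]
A[mid]=6<14: swap A[2],A[3]; lo=3,mid=4 → [12,10,6,14,8,20,15,22,11,7,9,21,19]
A[mid]=8<14: swap A[3],A[4]; lo=4,mid=5 → [12,10,6,8,14,20,15,22,11,7,9,21,19]
A[mid]=20>14: swap A[5],A[10]; hi=9 → [12,10,6,8,14,9,15,22,11,7,20,21,19]
A[mid]=9<14: swap A[4],A[5]; lo=5,mid=6 → [12,10,6,8,9,14,15,22,11,7,20,21,19]
A[mid]=15>14: swap A[6],A[9]; hi=8 → [12,10,6,8,9,14,7,22,11,15,20,21,19]
A[mid]=7<14: swap A[5],A[6]; lo=6,mid=7 → [12,10,6,8,9,7,14,22,11,15,20,21,19]
A[mid]=22>14: swap A[7],A[8]; hi=7 → [12,10,6,8,9,7,14,11,22,15,20,21,19]
A[mid]=11<14: swap A[6],A[7]; lo=7,mid=8 → [12,10,6,8,9,7,11,14,22,15,20,21,19]
end: lo=7, hi=7; A = [12,10,6,8,9,7,11,14,22,15,20,21,19]

[12,10,6,8,9,7,11,14,22,15,20,21,19]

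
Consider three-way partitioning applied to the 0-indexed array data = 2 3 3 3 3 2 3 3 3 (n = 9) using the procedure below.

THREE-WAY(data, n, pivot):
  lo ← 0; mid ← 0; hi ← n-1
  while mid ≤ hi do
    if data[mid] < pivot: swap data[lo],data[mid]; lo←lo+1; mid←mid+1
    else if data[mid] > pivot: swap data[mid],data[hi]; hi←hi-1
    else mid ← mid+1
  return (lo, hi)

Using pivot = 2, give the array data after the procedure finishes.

2 2 3 3 3 3 3 3 3

lo=0 mid=0 hi=8
2=2: mid=1
3>2: swap(1,8), hi=7 ⇒ 2 3 3 3 3 2 3 3 3
3>2: swap(1,7), hi=6 ⇒ 2 3 3 3 3 2 3 3 3
3>2: swap(1,6), hi=5 ⇒ 2 3 3 3 3 2 3 3 3
3>2: swap(1,5), hi=4 ⇒ 2 2 3 3 3 3 3 3 3
2=2: mid=2
3>2: swap(2,4), hi=3 ⇒ 2 2 3 3 3 3 3 3 3
3>2: swap(2,3), hi=2 ⇒ 2 2 3 3 3 3 3 3 3
3>2: swap(2,2), hi=1 ⇒ 2 2 3 3 3 3 3 3 3
done. lo=0 hi=1; data=2 2 3 3 3 3 3 3 3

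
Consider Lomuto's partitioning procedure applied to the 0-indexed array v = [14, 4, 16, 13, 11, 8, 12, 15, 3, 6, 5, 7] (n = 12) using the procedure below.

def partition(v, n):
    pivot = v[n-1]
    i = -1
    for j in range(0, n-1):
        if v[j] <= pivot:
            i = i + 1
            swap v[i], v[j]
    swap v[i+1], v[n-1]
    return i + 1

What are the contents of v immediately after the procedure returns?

[4, 3, 6, 5, 7, 8, 12, 15, 14, 16, 13, 11]

pivot = v[11] = 7; i = -1
j=0: v[0]=14 > 7 → no swap
j=1: v[1]=4 ≤ 7 → i=0, swap v[0],v[1] → [4, 14, 16, 13, 11, 8, 12, 15, 3, 6, 5, 7]
j=2: v[2]=16 > 7 → no swap
j=3: v[3]=13 > 7 → no swap
j=4: v[4]=11 > 7 → no swap
j=5: v[5]=8 > 7 → no swap
j=6: v[6]=12 > 7 → no swap
j=7: v[7]=15 > 7 → no swap
j=8: v[8]=3 ≤ 7 → i=1, swap v[1],v[8] → [4, 3, 16, 13, 11, 8, 12, 15, 14, 6, 5, 7]
j=9: v[9]=6 ≤ 7 → i=2, swap v[2],v[9] → [4, 3, 6, 13, 11, 8, 12, 15, 14, 16, 5, 7]
j=10: v[10]=5 ≤ 7 → i=3, swap v[3],v[10] → [4, 3, 6, 5, 11, 8, 12, 15, 14, 16, 13, 7]
final swap v[4],v[11] → [4, 3, 6, 5, 7, 8, 12, 15, 14, 16, 13, 11]; return 4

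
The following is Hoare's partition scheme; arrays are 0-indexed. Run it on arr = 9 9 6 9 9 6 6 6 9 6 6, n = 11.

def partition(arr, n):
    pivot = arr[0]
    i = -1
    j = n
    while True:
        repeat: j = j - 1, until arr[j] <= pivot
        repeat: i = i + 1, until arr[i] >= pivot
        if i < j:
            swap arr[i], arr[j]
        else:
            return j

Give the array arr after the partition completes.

pivot = arr[0] = 9; i = -1, j = 11
j→10 (arr[10]=6≤9), i→0 (arr[0]=9≥9); i<j, swap → 6 9 6 9 9 6 6 6 9 6 9
j→9 (arr[9]=6≤9), i→1 (arr[1]=9≥9); i<j, swap → 6 6 6 9 9 6 6 6 9 9 9
j→8 (arr[8]=9≤9), i→3 (arr[3]=9≥9); i<j, swap → 6 6 6 9 9 6 6 6 9 9 9
j→7 (arr[7]=6≤9), i→4 (arr[4]=9≥9); i<j, swap → 6 6 6 9 6 6 6 9 9 9 9
j→6, i→7; i≥j, return j=6. arr = 6 6 6 9 6 6 6 9 9 9 9

6 6 6 9 6 6 6 9 9 9 9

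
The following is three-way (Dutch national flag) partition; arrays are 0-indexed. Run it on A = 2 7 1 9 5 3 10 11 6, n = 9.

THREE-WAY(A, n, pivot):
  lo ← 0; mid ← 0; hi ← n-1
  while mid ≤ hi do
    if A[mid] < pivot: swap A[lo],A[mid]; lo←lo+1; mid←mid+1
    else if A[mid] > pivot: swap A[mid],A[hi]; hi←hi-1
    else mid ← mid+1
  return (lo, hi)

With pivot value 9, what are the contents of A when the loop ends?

2 7 1 5 3 6 9 11 10

pivot = 9; lo=0, mid=0, hi=8
A[mid]=2<9: swap A[0],A[0]; lo=1,mid=1 → 2 7 1 9 5 3 10 11 6
A[mid]=7<9: swap A[1],A[1]; lo=2,mid=2 → 2 7 1 9 5 3 10 11 6
A[mid]=1<9: swap A[2],A[2]; lo=3,mid=3 → 2 7 1 9 5 3 10 11 6
A[mid]=9=9: mid=4
A[mid]=5<9: swap A[3],A[4]; lo=4,mid=5 → 2 7 1 5 9 3 10 11 6
A[mid]=3<9: swap A[4],A[5]; lo=5,mid=6 → 2 7 1 5 3 9 10 11 6
A[mid]=10>9: swap A[6],A[8]; hi=7 → 2 7 1 5 3 9 6 11 10
A[mid]=6<9: swap A[5],A[6]; lo=6,mid=7 → 2 7 1 5 3 6 9 11 10
A[mid]=11>9: swap A[7],A[7]; hi=6 → 2 7 1 5 3 6 9 11 10
end: lo=6, hi=6; A = 2 7 1 5 3 6 9 11 10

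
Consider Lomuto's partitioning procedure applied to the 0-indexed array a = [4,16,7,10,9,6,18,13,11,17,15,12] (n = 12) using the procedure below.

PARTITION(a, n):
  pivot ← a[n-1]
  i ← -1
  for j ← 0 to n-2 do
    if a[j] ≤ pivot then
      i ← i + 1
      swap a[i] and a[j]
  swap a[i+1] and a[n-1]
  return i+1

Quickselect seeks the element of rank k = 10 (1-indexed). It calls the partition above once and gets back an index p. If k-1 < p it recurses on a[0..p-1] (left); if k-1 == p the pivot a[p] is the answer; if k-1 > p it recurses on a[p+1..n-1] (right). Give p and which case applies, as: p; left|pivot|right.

pivot=12, i=-1
j=0: 4≤12, i=0, swap(0,0) ⇒ [4,16,7,10,9,6,18,13,11,17,15,12]
j=1: 16>12, skip
j=2: 7≤12, i=1, swap(1,2) ⇒ [4,7,16,10,9,6,18,13,11,17,15,12]
j=3: 10≤12, i=2, swap(2,3) ⇒ [4,7,10,16,9,6,18,13,11,17,15,12]
j=4: 9≤12, i=3, swap(3,4) ⇒ [4,7,10,9,16,6,18,13,11,17,15,12]
j=5: 6≤12, i=4, swap(4,5) ⇒ [4,7,10,9,6,16,18,13,11,17,15,12]
j=6: 18>12, skip
j=7: 13>12, skip
j=8: 11≤12, i=5, swap(5,8) ⇒ [4,7,10,9,6,11,18,13,16,17,15,12]
j=9: 17>12, skip
j=10: 15>12, skip
swap(6,11) ⇒ [4,7,10,9,6,11,12,13,16,17,15,18]; return 6
p = 6; k-1 = 9 > 6 ⇒ right

6; right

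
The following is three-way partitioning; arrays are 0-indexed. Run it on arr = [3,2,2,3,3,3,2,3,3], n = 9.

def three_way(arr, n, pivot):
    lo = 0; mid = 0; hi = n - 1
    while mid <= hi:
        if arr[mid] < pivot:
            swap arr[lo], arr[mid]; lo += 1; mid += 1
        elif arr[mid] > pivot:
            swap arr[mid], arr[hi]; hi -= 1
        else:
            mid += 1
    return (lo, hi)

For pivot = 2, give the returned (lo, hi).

(0, 2)

pivot = 2; lo=0, mid=0, hi=8
arr[mid]=3>2: swap arr[0],arr[8]; hi=7 → [3,2,2,3,3,3,2,3,3]
arr[mid]=3>2: swap arr[0],arr[7]; hi=6 → [3,2,2,3,3,3,2,3,3]
arr[mid]=3>2: swap arr[0],arr[6]; hi=5 → [2,2,2,3,3,3,3,3,3]
arr[mid]=2=2: mid=1
arr[mid]=2=2: mid=2
arr[mid]=2=2: mid=3
arr[mid]=3>2: swap arr[3],arr[5]; hi=4 → [2,2,2,3,3,3,3,3,3]
arr[mid]=3>2: swap arr[3],arr[4]; hi=3 → [2,2,2,3,3,3,3,3,3]
arr[mid]=3>2: swap arr[3],arr[3]; hi=2 → [2,2,2,3,3,3,3,3,3]
end: lo=0, hi=2; arr = [2,2,2,3,3,3,3,3,3]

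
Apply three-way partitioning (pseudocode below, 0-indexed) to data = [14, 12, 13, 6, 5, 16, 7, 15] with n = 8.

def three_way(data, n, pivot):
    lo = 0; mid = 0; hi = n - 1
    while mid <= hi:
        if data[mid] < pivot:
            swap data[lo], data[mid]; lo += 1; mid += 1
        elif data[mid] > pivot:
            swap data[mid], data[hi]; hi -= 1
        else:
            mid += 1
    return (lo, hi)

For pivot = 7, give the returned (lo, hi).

lo=0 mid=0 hi=7
14>7: swap(0,7), hi=6 ⇒ [15, 12, 13, 6, 5, 16, 7, 14]
15>7: swap(0,6), hi=5 ⇒ [7, 12, 13, 6, 5, 16, 15, 14]
7=7: mid=1
12>7: swap(1,5), hi=4 ⇒ [7, 16, 13, 6, 5, 12, 15, 14]
16>7: swap(1,4), hi=3 ⇒ [7, 5, 13, 6, 16, 12, 15, 14]
5<7: swap(0,1), lo=1 mid=2 ⇒ [5, 7, 13, 6, 16, 12, 15, 14]
13>7: swap(2,3), hi=2 ⇒ [5, 7, 6, 13, 16, 12, 15, 14]
6<7: swap(1,2), lo=2 mid=3 ⇒ [5, 6, 7, 13, 16, 12, 15, 14]
done. lo=2 hi=2; data=[5, 6, 7, 13, 16, 12, 15, 14]

(2, 2)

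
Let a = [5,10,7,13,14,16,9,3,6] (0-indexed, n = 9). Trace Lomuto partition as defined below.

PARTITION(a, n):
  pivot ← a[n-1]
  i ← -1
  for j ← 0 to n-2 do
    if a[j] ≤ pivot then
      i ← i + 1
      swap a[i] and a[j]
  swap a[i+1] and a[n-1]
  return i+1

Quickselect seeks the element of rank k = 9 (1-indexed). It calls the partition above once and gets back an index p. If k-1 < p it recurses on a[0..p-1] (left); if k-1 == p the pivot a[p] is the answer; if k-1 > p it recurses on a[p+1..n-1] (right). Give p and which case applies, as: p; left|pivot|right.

pivot=6, i=-1
j=0: 5≤6, i=0, swap(0,0) ⇒ [5,10,7,13,14,16,9,3,6]
j=1: 10>6, skip
j=2: 7>6, skip
j=3: 13>6, skip
j=4: 14>6, skip
j=5: 16>6, skip
j=6: 9>6, skip
j=7: 3≤6, i=1, swap(1,7) ⇒ [5,3,7,13,14,16,9,10,6]
swap(2,8) ⇒ [5,3,6,13,14,16,9,10,7]; return 2
p = 2; k-1 = 8 > 2 ⇒ right

2; right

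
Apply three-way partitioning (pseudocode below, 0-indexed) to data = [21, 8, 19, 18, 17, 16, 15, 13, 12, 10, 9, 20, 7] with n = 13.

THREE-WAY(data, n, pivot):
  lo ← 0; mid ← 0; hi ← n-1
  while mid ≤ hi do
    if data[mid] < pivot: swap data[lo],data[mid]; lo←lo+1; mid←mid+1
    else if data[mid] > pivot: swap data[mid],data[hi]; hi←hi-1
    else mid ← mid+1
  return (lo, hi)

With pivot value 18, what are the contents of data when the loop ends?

[7, 8, 9, 17, 16, 15, 13, 12, 10, 18, 20, 19, 21]

lo=0 mid=0 hi=12
21>18: swap(0,12), hi=11 ⇒ [7, 8, 19, 18, 17, 16, 15, 13, 12, 10, 9, 20, 21]
7<18: swap(0,0), lo=1 mid=1 ⇒ [7, 8, 19, 18, 17, 16, 15, 13, 12, 10, 9, 20, 21]
8<18: swap(1,1), lo=2 mid=2 ⇒ [7, 8, 19, 18, 17, 16, 15, 13, 12, 10, 9, 20, 21]
19>18: swap(2,11), hi=10 ⇒ [7, 8, 20, 18, 17, 16, 15, 13, 12, 10, 9, 19, 21]
20>18: swap(2,10), hi=9 ⇒ [7, 8, 9, 18, 17, 16, 15, 13, 12, 10, 20, 19, 21]
9<18: swap(2,2), lo=3 mid=3 ⇒ [7, 8, 9, 18, 17, 16, 15, 13, 12, 10, 20, 19, 21]
18=18: mid=4
17<18: swap(3,4), lo=4 mid=5 ⇒ [7, 8, 9, 17, 18, 16, 15, 13, 12, 10, 20, 19, 21]
16<18: swap(4,5), lo=5 mid=6 ⇒ [7, 8, 9, 17, 16, 18, 15, 13, 12, 10, 20, 19, 21]
15<18: swap(5,6), lo=6 mid=7 ⇒ [7, 8, 9, 17, 16, 15, 18, 13, 12, 10, 20, 19, 21]
13<18: swap(6,7), lo=7 mid=8 ⇒ [7, 8, 9, 17, 16, 15, 13, 18, 12, 10, 20, 19, 21]
12<18: swap(7,8), lo=8 mid=9 ⇒ [7, 8, 9, 17, 16, 15, 13, 12, 18, 10, 20, 19, 21]
10<18: swap(8,9), lo=9 mid=10 ⇒ [7, 8, 9, 17, 16, 15, 13, 12, 10, 18, 20, 19, 21]
done. lo=9 hi=9; data=[7, 8, 9, 17, 16, 15, 13, 12, 10, 18, 20, 19, 21]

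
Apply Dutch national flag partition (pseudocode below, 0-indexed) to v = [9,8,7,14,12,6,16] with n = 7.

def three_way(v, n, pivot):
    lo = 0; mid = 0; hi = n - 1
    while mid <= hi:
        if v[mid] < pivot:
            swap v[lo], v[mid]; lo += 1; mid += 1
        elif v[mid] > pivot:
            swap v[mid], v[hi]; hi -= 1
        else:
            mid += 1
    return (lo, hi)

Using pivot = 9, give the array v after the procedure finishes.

[8,7,6,9,12,16,14]

lo=0 mid=0 hi=6
9=9: mid=1
8<9: swap(0,1), lo=1 mid=2 ⇒ [8,9,7,14,12,6,16]
7<9: swap(1,2), lo=2 mid=3 ⇒ [8,7,9,14,12,6,16]
14>9: swap(3,6), hi=5 ⇒ [8,7,9,16,12,6,14]
16>9: swap(3,5), hi=4 ⇒ [8,7,9,6,12,16,14]
6<9: swap(2,3), lo=3 mid=4 ⇒ [8,7,6,9,12,16,14]
12>9: swap(4,4), hi=3 ⇒ [8,7,6,9,12,16,14]
done. lo=3 hi=3; v=[8,7,6,9,12,16,14]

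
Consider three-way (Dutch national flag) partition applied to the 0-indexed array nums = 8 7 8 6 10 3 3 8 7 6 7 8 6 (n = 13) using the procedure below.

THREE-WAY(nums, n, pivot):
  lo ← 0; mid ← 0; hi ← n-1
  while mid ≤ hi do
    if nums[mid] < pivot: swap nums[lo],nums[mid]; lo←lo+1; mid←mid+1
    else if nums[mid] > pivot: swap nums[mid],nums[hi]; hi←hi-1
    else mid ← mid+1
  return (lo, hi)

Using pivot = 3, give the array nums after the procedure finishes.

pivot = 3; lo=0, mid=0, hi=12
nums[mid]=8>3: swap nums[0],nums[12]; hi=11 → 6 7 8 6 10 3 3 8 7 6 7 8 8
nums[mid]=6>3: swap nums[0],nums[11]; hi=10 → 8 7 8 6 10 3 3 8 7 6 7 6 8
nums[mid]=8>3: swap nums[0],nums[10]; hi=9 → 7 7 8 6 10 3 3 8 7 6 8 6 8
nums[mid]=7>3: swap nums[0],nums[9]; hi=8 → 6 7 8 6 10 3 3 8 7 7 8 6 8
nums[mid]=6>3: swap nums[0],nums[8]; hi=7 → 7 7 8 6 10 3 3 8 6 7 8 6 8
nums[mid]=7>3: swap nums[0],nums[7]; hi=6 → 8 7 8 6 10 3 3 7 6 7 8 6 8
nums[mid]=8>3: swap nums[0],nums[6]; hi=5 → 3 7 8 6 10 3 8 7 6 7 8 6 8
nums[mid]=3=3: mid=1
nums[mid]=7>3: swap nums[1],nums[5]; hi=4 → 3 3 8 6 10 7 8 7 6 7 8 6 8
nums[mid]=3=3: mid=2
nums[mid]=8>3: swap nums[2],nums[4]; hi=3 → 3 3 10 6 8 7 8 7 6 7 8 6 8
nums[mid]=10>3: swap nums[2],nums[3]; hi=2 → 3 3 6 10 8 7 8 7 6 7 8 6 8
nums[mid]=6>3: swap nums[2],nums[2]; hi=1 → 3 3 6 10 8 7 8 7 6 7 8 6 8
end: lo=0, hi=1; nums = 3 3 6 10 8 7 8 7 6 7 8 6 8

3 3 6 10 8 7 8 7 6 7 8 6 8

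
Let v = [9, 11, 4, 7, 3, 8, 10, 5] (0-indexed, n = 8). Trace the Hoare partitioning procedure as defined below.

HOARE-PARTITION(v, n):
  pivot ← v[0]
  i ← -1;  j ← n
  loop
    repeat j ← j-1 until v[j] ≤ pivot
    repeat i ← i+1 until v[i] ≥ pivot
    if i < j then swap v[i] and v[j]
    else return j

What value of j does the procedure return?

pivot=9
j stops at 7 (5), i stops at 0 (9); swap ⇒ [5, 11, 4, 7, 3, 8, 10, 9]
j stops at 5 (8), i stops at 1 (11); swap ⇒ [5, 8, 4, 7, 3, 11, 10, 9]
j stops at 4, i stops at 5; i≥j ⇒ return 4. v=[5, 8, 4, 7, 3, 11, 10, 9]

4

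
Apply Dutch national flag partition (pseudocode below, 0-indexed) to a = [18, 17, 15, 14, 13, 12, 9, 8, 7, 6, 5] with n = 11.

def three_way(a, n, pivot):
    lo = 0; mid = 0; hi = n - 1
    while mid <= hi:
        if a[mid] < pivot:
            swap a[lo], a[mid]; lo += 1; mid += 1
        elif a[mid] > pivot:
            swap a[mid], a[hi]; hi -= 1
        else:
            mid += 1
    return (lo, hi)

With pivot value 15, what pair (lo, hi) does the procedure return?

lo=0 mid=0 hi=10
18>15: swap(0,10), hi=9 ⇒ [5, 17, 15, 14, 13, 12, 9, 8, 7, 6, 18]
5<15: swap(0,0), lo=1 mid=1 ⇒ [5, 17, 15, 14, 13, 12, 9, 8, 7, 6, 18]
17>15: swap(1,9), hi=8 ⇒ [5, 6, 15, 14, 13, 12, 9, 8, 7, 17, 18]
6<15: swap(1,1), lo=2 mid=2 ⇒ [5, 6, 15, 14, 13, 12, 9, 8, 7, 17, 18]
15=15: mid=3
14<15: swap(2,3), lo=3 mid=4 ⇒ [5, 6, 14, 15, 13, 12, 9, 8, 7, 17, 18]
13<15: swap(3,4), lo=4 mid=5 ⇒ [5, 6, 14, 13, 15, 12, 9, 8, 7, 17, 18]
12<15: swap(4,5), lo=5 mid=6 ⇒ [5, 6, 14, 13, 12, 15, 9, 8, 7, 17, 18]
9<15: swap(5,6), lo=6 mid=7 ⇒ [5, 6, 14, 13, 12, 9, 15, 8, 7, 17, 18]
8<15: swap(6,7), lo=7 mid=8 ⇒ [5, 6, 14, 13, 12, 9, 8, 15, 7, 17, 18]
7<15: swap(7,8), lo=8 mid=9 ⇒ [5, 6, 14, 13, 12, 9, 8, 7, 15, 17, 18]
done. lo=8 hi=8; a=[5, 6, 14, 13, 12, 9, 8, 7, 15, 17, 18]

(8, 8)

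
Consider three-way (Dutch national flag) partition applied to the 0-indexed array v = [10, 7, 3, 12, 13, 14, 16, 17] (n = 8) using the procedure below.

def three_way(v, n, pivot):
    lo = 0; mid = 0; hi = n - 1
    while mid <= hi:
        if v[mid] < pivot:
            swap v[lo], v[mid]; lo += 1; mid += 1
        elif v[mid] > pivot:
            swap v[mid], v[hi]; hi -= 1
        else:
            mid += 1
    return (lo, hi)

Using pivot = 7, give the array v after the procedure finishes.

[3, 7, 12, 13, 14, 16, 17, 10]

pivot = 7; lo=0, mid=0, hi=7
v[mid]=10>7: swap v[0],v[7]; hi=6 → [17, 7, 3, 12, 13, 14, 16, 10]
v[mid]=17>7: swap v[0],v[6]; hi=5 → [16, 7, 3, 12, 13, 14, 17, 10]
v[mid]=16>7: swap v[0],v[5]; hi=4 → [14, 7, 3, 12, 13, 16, 17, 10]
v[mid]=14>7: swap v[0],v[4]; hi=3 → [13, 7, 3, 12, 14, 16, 17, 10]
v[mid]=13>7: swap v[0],v[3]; hi=2 → [12, 7, 3, 13, 14, 16, 17, 10]
v[mid]=12>7: swap v[0],v[2]; hi=1 → [3, 7, 12, 13, 14, 16, 17, 10]
v[mid]=3<7: swap v[0],v[0]; lo=1,mid=1 → [3, 7, 12, 13, 14, 16, 17, 10]
v[mid]=7=7: mid=2
end: lo=1, hi=1; v = [3, 7, 12, 13, 14, 16, 17, 10]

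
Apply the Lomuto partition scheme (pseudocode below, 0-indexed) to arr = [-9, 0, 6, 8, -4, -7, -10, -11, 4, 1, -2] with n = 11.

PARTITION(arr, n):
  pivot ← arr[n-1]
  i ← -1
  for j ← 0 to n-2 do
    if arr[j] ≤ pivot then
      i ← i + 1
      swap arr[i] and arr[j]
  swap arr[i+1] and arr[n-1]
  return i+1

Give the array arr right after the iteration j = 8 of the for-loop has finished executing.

pivot = arr[10] = -2; i = -1
j=0: arr[0]=-9 ≤ -2 → i=0, swap arr[0],arr[0] (no change) → [-9, 0, 6, 8, -4, -7, -10, -11, 4, 1, -2]
j=1: arr[1]=0 > -2 → no swap
j=2: arr[2]=6 > -2 → no swap
j=3: arr[3]=8 > -2 → no swap
j=4: arr[4]=-4 ≤ -2 → i=1, swap arr[1],arr[4] → [-9, -4, 6, 8, 0, -7, -10, -11, 4, 1, -2]
j=5: arr[5]=-7 ≤ -2 → i=2, swap arr[2],arr[5] → [-9, -4, -7, 8, 0, 6, -10, -11, 4, 1, -2]
j=6: arr[6]=-10 ≤ -2 → i=3, swap arr[3],arr[6] → [-9, -4, -7, -10, 0, 6, 8, -11, 4, 1, -2]
j=7: arr[7]=-11 ≤ -2 → i=4, swap arr[4],arr[7] → [-9, -4, -7, -10, -11, 6, 8, 0, 4, 1, -2]
j=8: arr[8]=4 > -2 → no swap
(after j=8) arr = [-9, -4, -7, -10, -11, 6, 8, 0, 4, 1, -2]

[-9, -4, -7, -10, -11, 6, 8, 0, 4, 1, -2]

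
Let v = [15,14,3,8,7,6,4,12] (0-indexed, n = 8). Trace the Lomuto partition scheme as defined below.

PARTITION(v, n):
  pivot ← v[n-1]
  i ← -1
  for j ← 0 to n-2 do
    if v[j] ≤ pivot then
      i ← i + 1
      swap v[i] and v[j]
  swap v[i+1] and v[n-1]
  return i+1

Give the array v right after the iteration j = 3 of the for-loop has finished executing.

[3,8,15,14,7,6,4,12]

pivot=12, i=-1
j=0: 15>12, skip
j=1: 14>12, skip
j=2: 3≤12, i=0, swap(0,2) ⇒ [3,14,15,8,7,6,4,12]
j=3: 8≤12, i=1, swap(1,3) ⇒ [3,8,15,14,7,6,4,12]
(after j=3) v = [3,8,15,14,7,6,4,12]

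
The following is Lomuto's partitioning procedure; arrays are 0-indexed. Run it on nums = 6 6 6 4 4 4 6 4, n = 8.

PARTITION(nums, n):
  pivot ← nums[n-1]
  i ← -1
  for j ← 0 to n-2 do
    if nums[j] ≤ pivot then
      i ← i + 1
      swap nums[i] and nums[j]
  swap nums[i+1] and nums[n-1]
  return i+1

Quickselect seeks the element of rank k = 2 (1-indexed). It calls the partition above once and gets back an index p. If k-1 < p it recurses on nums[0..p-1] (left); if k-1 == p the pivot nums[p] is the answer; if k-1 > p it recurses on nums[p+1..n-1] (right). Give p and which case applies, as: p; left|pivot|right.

pivot = nums[7] = 4; i = -1
j=0: nums[0]=6 > 4 → no swap
j=1: nums[1]=6 > 4 → no swap
j=2: nums[2]=6 > 4 → no swap
j=3: nums[3]=4 ≤ 4 → i=0, swap nums[0],nums[3] → 4 6 6 6 4 4 6 4
j=4: nums[4]=4 ≤ 4 → i=1, swap nums[1],nums[4] → 4 4 6 6 6 4 6 4
j=5: nums[5]=4 ≤ 4 → i=2, swap nums[2],nums[5] → 4 4 4 6 6 6 6 4
j=6: nums[6]=6 > 4 → no swap
final swap nums[3],nums[7] → 4 4 4 4 6 6 6 6; return 3
p = 3; k-1 = 1 < 3 ⇒ left

3; left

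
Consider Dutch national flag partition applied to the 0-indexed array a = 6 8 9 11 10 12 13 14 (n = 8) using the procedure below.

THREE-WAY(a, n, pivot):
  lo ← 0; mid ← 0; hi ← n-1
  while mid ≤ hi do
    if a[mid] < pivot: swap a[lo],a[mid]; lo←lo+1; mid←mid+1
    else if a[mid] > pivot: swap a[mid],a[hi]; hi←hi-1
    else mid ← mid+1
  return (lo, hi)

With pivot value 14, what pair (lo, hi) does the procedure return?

(7, 7)

lo=0 mid=0 hi=7
6<14: swap(0,0), lo=1 mid=1 ⇒ 6 8 9 11 10 12 13 14
8<14: swap(1,1), lo=2 mid=2 ⇒ 6 8 9 11 10 12 13 14
9<14: swap(2,2), lo=3 mid=3 ⇒ 6 8 9 11 10 12 13 14
11<14: swap(3,3), lo=4 mid=4 ⇒ 6 8 9 11 10 12 13 14
10<14: swap(4,4), lo=5 mid=5 ⇒ 6 8 9 11 10 12 13 14
12<14: swap(5,5), lo=6 mid=6 ⇒ 6 8 9 11 10 12 13 14
13<14: swap(6,6), lo=7 mid=7 ⇒ 6 8 9 11 10 12 13 14
14=14: mid=8
done. lo=7 hi=7; a=6 8 9 11 10 12 13 14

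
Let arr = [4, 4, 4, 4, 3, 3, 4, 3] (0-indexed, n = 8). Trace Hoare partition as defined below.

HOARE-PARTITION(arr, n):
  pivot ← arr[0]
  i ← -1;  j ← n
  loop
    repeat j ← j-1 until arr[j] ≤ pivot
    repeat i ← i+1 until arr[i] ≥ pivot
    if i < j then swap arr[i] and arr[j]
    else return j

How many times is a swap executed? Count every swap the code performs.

4

pivot = arr[0] = 4; i = -1, j = 8
j→7 (arr[7]=3≤4), i→0 (arr[0]=4≥4); i<j, swap → [3, 4, 4, 4, 3, 3, 4, 4]
j→6 (arr[6]=4≤4), i→1 (arr[1]=4≥4); i<j, swap → [3, 4, 4, 4, 3, 3, 4, 4]
j→5 (arr[5]=3≤4), i→2 (arr[2]=4≥4); i<j, swap → [3, 4, 3, 4, 3, 4, 4, 4]
j→4 (arr[4]=3≤4), i→3 (arr[3]=4≥4); i<j, swap → [3, 4, 3, 3, 4, 4, 4, 4]
j→3, i→4; i≥j, return j=3. arr = [3, 4, 3, 3, 4, 4, 4, 4]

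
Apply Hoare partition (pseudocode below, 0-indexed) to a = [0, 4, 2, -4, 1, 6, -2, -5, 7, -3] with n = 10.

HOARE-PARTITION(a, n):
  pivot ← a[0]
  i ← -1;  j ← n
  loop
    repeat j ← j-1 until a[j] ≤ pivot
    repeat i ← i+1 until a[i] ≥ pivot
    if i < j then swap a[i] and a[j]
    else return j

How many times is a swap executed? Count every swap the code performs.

3

pivot = a[0] = 0; i = -1, j = 10
j→9 (a[9]=-3≤0), i→0 (a[0]=0≥0); i<j, swap → [-3, 4, 2, -4, 1, 6, -2, -5, 7, 0]
j→7 (a[7]=-5≤0), i→1 (a[1]=4≥0); i<j, swap → [-3, -5, 2, -4, 1, 6, -2, 4, 7, 0]
j→6 (a[6]=-2≤0), i→2 (a[2]=2≥0); i<j, swap → [-3, -5, -2, -4, 1, 6, 2, 4, 7, 0]
j→3, i→4; i≥j, return j=3. a = [-3, -5, -2, -4, 1, 6, 2, 4, 7, 0]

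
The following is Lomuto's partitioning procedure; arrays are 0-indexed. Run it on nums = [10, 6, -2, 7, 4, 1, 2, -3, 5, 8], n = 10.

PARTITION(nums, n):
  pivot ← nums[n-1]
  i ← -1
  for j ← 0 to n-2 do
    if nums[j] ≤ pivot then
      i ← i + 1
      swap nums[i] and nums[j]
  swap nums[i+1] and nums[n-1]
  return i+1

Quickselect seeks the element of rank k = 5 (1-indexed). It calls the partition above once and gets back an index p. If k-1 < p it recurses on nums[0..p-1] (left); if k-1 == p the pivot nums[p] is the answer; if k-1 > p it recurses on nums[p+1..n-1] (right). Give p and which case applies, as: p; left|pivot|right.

8; left

pivot = nums[9] = 8; i = -1
j=0: nums[0]=10 > 8 → no swap
j=1: nums[1]=6 ≤ 8 → i=0, swap nums[0],nums[1] → [6, 10, -2, 7, 4, 1, 2, -3, 5, 8]
j=2: nums[2]=-2 ≤ 8 → i=1, swap nums[1],nums[2] → [6, -2, 10, 7, 4, 1, 2, -3, 5, 8]
j=3: nums[3]=7 ≤ 8 → i=2, swap nums[2],nums[3] → [6, -2, 7, 10, 4, 1, 2, -3, 5, 8]
j=4: nums[4]=4 ≤ 8 → i=3, swap nums[3],nums[4] → [6, -2, 7, 4, 10, 1, 2, -3, 5, 8]
j=5: nums[5]=1 ≤ 8 → i=4, swap nums[4],nums[5] → [6, -2, 7, 4, 1, 10, 2, -3, 5, 8]
j=6: nums[6]=2 ≤ 8 → i=5, swap nums[5],nums[6] → [6, -2, 7, 4, 1, 2, 10, -3, 5, 8]
j=7: nums[7]=-3 ≤ 8 → i=6, swap nums[6],nums[7] → [6, -2, 7, 4, 1, 2, -3, 10, 5, 8]
j=8: nums[8]=5 ≤ 8 → i=7, swap nums[7],nums[8] → [6, -2, 7, 4, 1, 2, -3, 5, 10, 8]
final swap nums[8],nums[9] → [6, -2, 7, 4, 1, 2, -3, 5, 8, 10]; return 8
p = 8; k-1 = 4 < 8 ⇒ left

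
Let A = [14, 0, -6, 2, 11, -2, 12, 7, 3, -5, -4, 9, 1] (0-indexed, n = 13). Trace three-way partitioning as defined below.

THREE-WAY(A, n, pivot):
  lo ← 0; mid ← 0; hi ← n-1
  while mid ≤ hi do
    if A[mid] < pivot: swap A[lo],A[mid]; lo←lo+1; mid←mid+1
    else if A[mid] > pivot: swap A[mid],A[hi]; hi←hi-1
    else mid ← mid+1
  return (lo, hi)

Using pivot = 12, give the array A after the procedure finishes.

[1, 0, -6, 2, 11, -2, 7, 3, -5, -4, 9, 12, 14]

lo=0 mid=0 hi=12
14>12: swap(0,12), hi=11 ⇒ [1, 0, -6, 2, 11, -2, 12, 7, 3, -5, -4, 9, 14]
1<12: swap(0,0), lo=1 mid=1 ⇒ [1, 0, -6, 2, 11, -2, 12, 7, 3, -5, -4, 9, 14]
0<12: swap(1,1), lo=2 mid=2 ⇒ [1, 0, -6, 2, 11, -2, 12, 7, 3, -5, -4, 9, 14]
-6<12: swap(2,2), lo=3 mid=3 ⇒ [1, 0, -6, 2, 11, -2, 12, 7, 3, -5, -4, 9, 14]
2<12: swap(3,3), lo=4 mid=4 ⇒ [1, 0, -6, 2, 11, -2, 12, 7, 3, -5, -4, 9, 14]
11<12: swap(4,4), lo=5 mid=5 ⇒ [1, 0, -6, 2, 11, -2, 12, 7, 3, -5, -4, 9, 14]
-2<12: swap(5,5), lo=6 mid=6 ⇒ [1, 0, -6, 2, 11, -2, 12, 7, 3, -5, -4, 9, 14]
12=12: mid=7
7<12: swap(6,7), lo=7 mid=8 ⇒ [1, 0, -6, 2, 11, -2, 7, 12, 3, -5, -4, 9, 14]
3<12: swap(7,8), lo=8 mid=9 ⇒ [1, 0, -6, 2, 11, -2, 7, 3, 12, -5, -4, 9, 14]
-5<12: swap(8,9), lo=9 mid=10 ⇒ [1, 0, -6, 2, 11, -2, 7, 3, -5, 12, -4, 9, 14]
-4<12: swap(9,10), lo=10 mid=11 ⇒ [1, 0, -6, 2, 11, -2, 7, 3, -5, -4, 12, 9, 14]
9<12: swap(10,11), lo=11 mid=12 ⇒ [1, 0, -6, 2, 11, -2, 7, 3, -5, -4, 9, 12, 14]
done. lo=11 hi=11; A=[1, 0, -6, 2, 11, -2, 7, 3, -5, -4, 9, 12, 14]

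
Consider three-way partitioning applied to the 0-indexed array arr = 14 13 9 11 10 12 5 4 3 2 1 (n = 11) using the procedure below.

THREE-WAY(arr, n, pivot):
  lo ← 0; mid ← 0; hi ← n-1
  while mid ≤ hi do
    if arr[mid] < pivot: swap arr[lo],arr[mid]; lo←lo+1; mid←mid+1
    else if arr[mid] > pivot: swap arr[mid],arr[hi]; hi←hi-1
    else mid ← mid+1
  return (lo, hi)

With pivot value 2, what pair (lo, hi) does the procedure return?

pivot = 2; lo=0, mid=0, hi=10
arr[mid]=14>2: swap arr[0],arr[10]; hi=9 → 1 13 9 11 10 12 5 4 3 2 14
arr[mid]=1<2: swap arr[0],arr[0]; lo=1,mid=1 → 1 13 9 11 10 12 5 4 3 2 14
arr[mid]=13>2: swap arr[1],arr[9]; hi=8 → 1 2 9 11 10 12 5 4 3 13 14
arr[mid]=2=2: mid=2
arr[mid]=9>2: swap arr[2],arr[8]; hi=7 → 1 2 3 11 10 12 5 4 9 13 14
arr[mid]=3>2: swap arr[2],arr[7]; hi=6 → 1 2 4 11 10 12 5 3 9 13 14
arr[mid]=4>2: swap arr[2],arr[6]; hi=5 → 1 2 5 11 10 12 4 3 9 13 14
arr[mid]=5>2: swap arr[2],arr[5]; hi=4 → 1 2 12 11 10 5 4 3 9 13 14
arr[mid]=12>2: swap arr[2],arr[4]; hi=3 → 1 2 10 11 12 5 4 3 9 13 14
arr[mid]=10>2: swap arr[2],arr[3]; hi=2 → 1 2 11 10 12 5 4 3 9 13 14
arr[mid]=11>2: swap arr[2],arr[2]; hi=1 → 1 2 11 10 12 5 4 3 9 13 14
end: lo=1, hi=1; arr = 1 2 11 10 12 5 4 3 9 13 14

(1, 1)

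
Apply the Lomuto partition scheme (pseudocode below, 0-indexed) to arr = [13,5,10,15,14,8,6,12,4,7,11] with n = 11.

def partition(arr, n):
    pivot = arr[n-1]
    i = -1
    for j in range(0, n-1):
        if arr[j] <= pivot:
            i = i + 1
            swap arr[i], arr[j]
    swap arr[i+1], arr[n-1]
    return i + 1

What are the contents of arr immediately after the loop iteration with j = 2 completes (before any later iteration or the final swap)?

pivot = arr[10] = 11; i = -1
j=0: arr[0]=13 > 11 → no swap
j=1: arr[1]=5 ≤ 11 → i=0, swap arr[0],arr[1] → [5,13,10,15,14,8,6,12,4,7,11]
j=2: arr[2]=10 ≤ 11 → i=1, swap arr[1],arr[2] → [5,10,13,15,14,8,6,12,4,7,11]
(after j=2) arr = [5,10,13,15,14,8,6,12,4,7,11]

[5,10,13,15,14,8,6,12,4,7,11]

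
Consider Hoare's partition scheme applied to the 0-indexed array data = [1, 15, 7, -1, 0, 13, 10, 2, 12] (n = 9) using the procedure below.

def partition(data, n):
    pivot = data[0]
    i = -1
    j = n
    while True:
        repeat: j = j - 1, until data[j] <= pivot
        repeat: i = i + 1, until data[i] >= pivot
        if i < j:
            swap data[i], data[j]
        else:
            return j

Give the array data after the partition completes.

[0, -1, 7, 15, 1, 13, 10, 2, 12]

pivot = data[0] = 1; i = -1, j = 9
j→4 (data[4]=0≤1), i→0 (data[0]=1≥1); i<j, swap → [0, 15, 7, -1, 1, 13, 10, 2, 12]
j→3 (data[3]=-1≤1), i→1 (data[1]=15≥1); i<j, swap → [0, -1, 7, 15, 1, 13, 10, 2, 12]
j→1, i→2; i≥j, return j=1. data = [0, -1, 7, 15, 1, 13, 10, 2, 12]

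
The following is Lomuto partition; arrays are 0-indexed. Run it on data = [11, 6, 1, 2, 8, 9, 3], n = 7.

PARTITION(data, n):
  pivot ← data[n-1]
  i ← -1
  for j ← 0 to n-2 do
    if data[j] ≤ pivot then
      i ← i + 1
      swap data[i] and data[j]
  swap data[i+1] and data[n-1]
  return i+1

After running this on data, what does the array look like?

pivot = data[6] = 3; i = -1
j=0: data[0]=11 > 3 → no swap
j=1: data[1]=6 > 3 → no swap
j=2: data[2]=1 ≤ 3 → i=0, swap data[0],data[2] → [1, 6, 11, 2, 8, 9, 3]
j=3: data[3]=2 ≤ 3 → i=1, swap data[1],data[3] → [1, 2, 11, 6, 8, 9, 3]
j=4: data[4]=8 > 3 → no swap
j=5: data[5]=9 > 3 → no swap
final swap data[2],data[6] → [1, 2, 3, 6, 8, 9, 11]; return 2

[1, 2, 3, 6, 8, 9, 11]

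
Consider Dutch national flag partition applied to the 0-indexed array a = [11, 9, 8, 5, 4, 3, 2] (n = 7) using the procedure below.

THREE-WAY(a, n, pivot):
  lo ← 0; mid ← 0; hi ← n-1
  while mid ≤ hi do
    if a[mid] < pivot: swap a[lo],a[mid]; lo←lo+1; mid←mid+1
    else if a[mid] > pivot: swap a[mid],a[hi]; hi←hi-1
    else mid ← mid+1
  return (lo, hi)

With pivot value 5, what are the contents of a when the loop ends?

[2, 3, 4, 5, 8, 9, 11]

pivot = 5; lo=0, mid=0, hi=6
a[mid]=11>5: swap a[0],a[6]; hi=5 → [2, 9, 8, 5, 4, 3, 11]
a[mid]=2<5: swap a[0],a[0]; lo=1,mid=1 → [2, 9, 8, 5, 4, 3, 11]
a[mid]=9>5: swap a[1],a[5]; hi=4 → [2, 3, 8, 5, 4, 9, 11]
a[mid]=3<5: swap a[1],a[1]; lo=2,mid=2 → [2, 3, 8, 5, 4, 9, 11]
a[mid]=8>5: swap a[2],a[4]; hi=3 → [2, 3, 4, 5, 8, 9, 11]
a[mid]=4<5: swap a[2],a[2]; lo=3,mid=3 → [2, 3, 4, 5, 8, 9, 11]
a[mid]=5=5: mid=4
end: lo=3, hi=3; a = [2, 3, 4, 5, 8, 9, 11]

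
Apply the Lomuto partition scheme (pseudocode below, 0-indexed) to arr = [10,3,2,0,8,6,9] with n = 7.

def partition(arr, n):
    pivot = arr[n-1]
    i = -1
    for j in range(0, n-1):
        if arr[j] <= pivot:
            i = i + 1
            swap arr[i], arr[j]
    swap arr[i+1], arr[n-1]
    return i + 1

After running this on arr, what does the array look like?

[3,2,0,8,6,9,10]

pivot=9, i=-1
j=0: 10>9, skip
j=1: 3≤9, i=0, swap(0,1) ⇒ [3,10,2,0,8,6,9]
j=2: 2≤9, i=1, swap(1,2) ⇒ [3,2,10,0,8,6,9]
j=3: 0≤9, i=2, swap(2,3) ⇒ [3,2,0,10,8,6,9]
j=4: 8≤9, i=3, swap(3,4) ⇒ [3,2,0,8,10,6,9]
j=5: 6≤9, i=4, swap(4,5) ⇒ [3,2,0,8,6,10,9]
swap(5,6) ⇒ [3,2,0,8,6,9,10]; return 5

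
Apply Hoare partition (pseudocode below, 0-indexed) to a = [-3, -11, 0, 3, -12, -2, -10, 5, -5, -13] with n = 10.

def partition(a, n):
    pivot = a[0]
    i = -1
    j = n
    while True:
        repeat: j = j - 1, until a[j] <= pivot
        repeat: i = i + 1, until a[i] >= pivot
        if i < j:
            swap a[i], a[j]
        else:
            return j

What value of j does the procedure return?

pivot = a[0] = -3; i = -1, j = 10
j→9 (a[9]=-13≤-3), i→0 (a[0]=-3≥-3); i<j, swap → [-13, -11, 0, 3, -12, -2, -10, 5, -5, -3]
j→8 (a[8]=-5≤-3), i→2 (a[2]=0≥-3); i<j, swap → [-13, -11, -5, 3, -12, -2, -10, 5, 0, -3]
j→6 (a[6]=-10≤-3), i→3 (a[3]=3≥-3); i<j, swap → [-13, -11, -5, -10, -12, -2, 3, 5, 0, -3]
j→4, i→5; i≥j, return j=4. a = [-13, -11, -5, -10, -12, -2, 3, 5, 0, -3]

4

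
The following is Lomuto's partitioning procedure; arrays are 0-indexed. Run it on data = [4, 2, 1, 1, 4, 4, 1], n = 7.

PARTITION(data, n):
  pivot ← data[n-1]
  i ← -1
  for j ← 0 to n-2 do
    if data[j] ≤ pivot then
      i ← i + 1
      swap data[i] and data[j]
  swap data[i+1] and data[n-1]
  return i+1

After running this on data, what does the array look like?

pivot=1, i=-1
j=0: 4>1, skip
j=1: 2>1, skip
j=2: 1≤1, i=0, swap(0,2) ⇒ [1, 2, 4, 1, 4, 4, 1]
j=3: 1≤1, i=1, swap(1,3) ⇒ [1, 1, 4, 2, 4, 4, 1]
j=4: 4>1, skip
j=5: 4>1, skip
swap(2,6) ⇒ [1, 1, 1, 2, 4, 4, 4]; return 2

[1, 1, 1, 2, 4, 4, 4]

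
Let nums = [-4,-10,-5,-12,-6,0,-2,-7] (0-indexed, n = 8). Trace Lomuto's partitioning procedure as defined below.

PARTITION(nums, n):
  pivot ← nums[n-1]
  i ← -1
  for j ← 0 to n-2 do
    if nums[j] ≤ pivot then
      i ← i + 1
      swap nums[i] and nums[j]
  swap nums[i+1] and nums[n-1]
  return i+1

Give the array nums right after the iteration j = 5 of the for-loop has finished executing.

[-10,-12,-5,-4,-6,0,-2,-7]

pivot = nums[7] = -7; i = -1
j=0: nums[0]=-4 > -7 → no swap
j=1: nums[1]=-10 ≤ -7 → i=0, swap nums[0],nums[1] → [-10,-4,-5,-12,-6,0,-2,-7]
j=2: nums[2]=-5 > -7 → no swap
j=3: nums[3]=-12 ≤ -7 → i=1, swap nums[1],nums[3] → [-10,-12,-5,-4,-6,0,-2,-7]
j=4: nums[4]=-6 > -7 → no swap
j=5: nums[5]=0 > -7 → no swap
(after j=5) nums = [-10,-12,-5,-4,-6,0,-2,-7]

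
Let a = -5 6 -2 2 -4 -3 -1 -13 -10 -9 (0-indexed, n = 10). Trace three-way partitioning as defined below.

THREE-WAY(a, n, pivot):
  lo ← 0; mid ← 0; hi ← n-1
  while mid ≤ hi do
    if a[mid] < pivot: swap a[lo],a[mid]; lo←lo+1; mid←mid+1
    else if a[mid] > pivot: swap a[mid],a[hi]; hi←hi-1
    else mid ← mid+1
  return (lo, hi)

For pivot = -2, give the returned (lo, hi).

lo=0 mid=0 hi=9
-5<-2: swap(0,0), lo=1 mid=1 ⇒ -5 6 -2 2 -4 -3 -1 -13 -10 -9
6>-2: swap(1,9), hi=8 ⇒ -5 -9 -2 2 -4 -3 -1 -13 -10 6
-9<-2: swap(1,1), lo=2 mid=2 ⇒ -5 -9 -2 2 -4 -3 -1 -13 -10 6
-2=-2: mid=3
2>-2: swap(3,8), hi=7 ⇒ -5 -9 -2 -10 -4 -3 -1 -13 2 6
-10<-2: swap(2,3), lo=3 mid=4 ⇒ -5 -9 -10 -2 -4 -3 -1 -13 2 6
-4<-2: swap(3,4), lo=4 mid=5 ⇒ -5 -9 -10 -4 -2 -3 -1 -13 2 6
-3<-2: swap(4,5), lo=5 mid=6 ⇒ -5 -9 -10 -4 -3 -2 -1 -13 2 6
-1>-2: swap(6,7), hi=6 ⇒ -5 -9 -10 -4 -3 -2 -13 -1 2 6
-13<-2: swap(5,6), lo=6 mid=7 ⇒ -5 -9 -10 -4 -3 -13 -2 -1 2 6
done. lo=6 hi=6; a=-5 -9 -10 -4 -3 -13 -2 -1 2 6

(6, 6)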